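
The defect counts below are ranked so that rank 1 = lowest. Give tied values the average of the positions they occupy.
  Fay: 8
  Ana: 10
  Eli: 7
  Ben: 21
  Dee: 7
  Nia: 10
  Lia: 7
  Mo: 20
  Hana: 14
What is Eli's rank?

2

Sorted (ascending): 7, 7, 7, 8, 10, 10, 14, 20, 21
The 3 values of 7 occupy positions 1–3 → average rank 2.
The 2 values of 10 occupy positions 5–6 → average rank (5+6)/2 = 5.5.
Eli has value 7 → rank 2.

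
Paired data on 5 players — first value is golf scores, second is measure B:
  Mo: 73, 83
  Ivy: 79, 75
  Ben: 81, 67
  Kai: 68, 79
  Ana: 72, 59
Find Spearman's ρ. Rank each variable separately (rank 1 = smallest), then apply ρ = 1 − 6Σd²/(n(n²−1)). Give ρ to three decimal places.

Ranks of variable 1: 3, 4, 5, 1, 2
Ranks of variable 2: 5, 3, 2, 4, 1
d = r₁ − r₂: -2, 1, 3, -3, 1
d²: 4, 1, 9, 9, 1; Σd² = 24
ρ = 1 − 6·24/(5·24) = 1 − 144/120 = -0.200

-0.200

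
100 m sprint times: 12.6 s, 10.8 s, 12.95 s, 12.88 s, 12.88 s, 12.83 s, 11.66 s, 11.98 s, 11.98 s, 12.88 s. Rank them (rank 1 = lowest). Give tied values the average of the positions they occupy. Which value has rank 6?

Sorted (ascending): 10.8, 11.66, 11.98, 11.98, 12.6, 12.83, 12.88, 12.88, 12.88, 12.95
The 2 values of 11.98 occupy positions 3–4 → average rank (3+4)/2 = 3.5.
The 3 values of 12.88 occupy positions 7–9 → average rank 8.
Rank 6 → value 12.83.

12.83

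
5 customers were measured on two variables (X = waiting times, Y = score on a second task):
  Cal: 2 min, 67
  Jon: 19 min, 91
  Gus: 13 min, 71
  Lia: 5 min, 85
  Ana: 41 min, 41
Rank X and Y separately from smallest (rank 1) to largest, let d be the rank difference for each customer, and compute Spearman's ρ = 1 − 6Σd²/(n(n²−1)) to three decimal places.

Ranks of variable 1: 1, 4, 3, 2, 5
Ranks of variable 2: 2, 5, 3, 4, 1
d = r₁ − r₂: -1, -1, 0, -2, 4
d²: 1, 1, 0, 4, 16; Σd² = 22
ρ = 1 − 6·22/(5·24) = 1 − 132/120 = -0.100

-0.100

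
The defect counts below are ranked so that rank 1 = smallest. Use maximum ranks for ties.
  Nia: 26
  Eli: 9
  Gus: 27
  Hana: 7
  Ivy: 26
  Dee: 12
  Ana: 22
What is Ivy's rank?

Sorted (ascending): 7, 9, 12, 22, 26, 26, 27
The 2 values of 26 occupy positions 5–6 → each gets rank 6.
Ivy has value 26 → rank 6.

6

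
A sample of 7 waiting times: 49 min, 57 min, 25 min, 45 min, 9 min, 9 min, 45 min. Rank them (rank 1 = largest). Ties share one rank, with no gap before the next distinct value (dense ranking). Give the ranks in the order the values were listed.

Sorted (descending): 57, 49, 45, 45, 25, 9, 9
The 2 values of 45 share dense rank 3.
The 2 values of 9 share dense rank 5.
Remaining distinct values take the next consecutive integers.

2, 1, 4, 3, 5, 5, 3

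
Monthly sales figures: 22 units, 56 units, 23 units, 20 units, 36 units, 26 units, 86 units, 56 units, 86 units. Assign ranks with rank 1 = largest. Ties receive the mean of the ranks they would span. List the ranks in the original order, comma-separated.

8, 3.5, 7, 9, 5, 6, 1.5, 3.5, 1.5

Sorted (descending): 86, 86, 56, 56, 36, 26, 23, 22, 20
The 2 values of 86 occupy positions 1–2 → average rank (1+2)/2 = 1.5.
The 2 values of 56 occupy positions 3–4 → average rank (3+4)/2 = 3.5.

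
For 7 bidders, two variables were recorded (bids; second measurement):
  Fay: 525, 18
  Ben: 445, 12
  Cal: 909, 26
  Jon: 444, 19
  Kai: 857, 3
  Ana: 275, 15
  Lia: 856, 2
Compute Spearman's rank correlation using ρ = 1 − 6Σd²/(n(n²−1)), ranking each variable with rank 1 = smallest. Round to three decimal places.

-0.036

Ranks of variable 1: 4, 3, 7, 2, 6, 1, 5
Ranks of variable 2: 5, 3, 7, 6, 2, 4, 1
d = r₁ − r₂: -1, 0, 0, -4, 4, -3, 4
d²: 1, 0, 0, 16, 16, 9, 16; Σd² = 58
ρ = 1 − 6·58/(7·48) = 1 − 348/336 = -0.036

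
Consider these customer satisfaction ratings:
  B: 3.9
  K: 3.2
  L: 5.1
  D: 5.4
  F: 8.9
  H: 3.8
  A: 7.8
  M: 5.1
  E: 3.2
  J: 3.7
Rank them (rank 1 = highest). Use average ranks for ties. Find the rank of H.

Sorted (descending): 8.9, 7.8, 5.4, 5.1, 5.1, 3.9, 3.8, 3.7, 3.2, 3.2
The 2 values of 5.1 occupy positions 4–5 → average rank (4+5)/2 = 4.5.
The 2 values of 3.2 occupy positions 9–10 → average rank (9+10)/2 = 9.5.
H has value 3.8 → rank 7.

7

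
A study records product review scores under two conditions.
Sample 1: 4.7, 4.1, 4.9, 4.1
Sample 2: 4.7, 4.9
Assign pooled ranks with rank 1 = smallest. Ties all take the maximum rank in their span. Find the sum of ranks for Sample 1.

Sorted (ascending): 4.1, 4.1, 4.7, 4.7, 4.9, 4.9
The 2 values of 4.1 occupy positions 1–2 → each gets rank 2.
The 2 values of 4.7 occupy positions 3–4 → each gets rank 4.
The 2 values of 4.9 occupy positions 5–6 → each gets rank 6.
Sample 1 values → pooled ranks: 4.7→4, 4.1→2, 4.9→6, 4.1→2
Rank sum = 4 + 2 + 6 + 2 = 14

14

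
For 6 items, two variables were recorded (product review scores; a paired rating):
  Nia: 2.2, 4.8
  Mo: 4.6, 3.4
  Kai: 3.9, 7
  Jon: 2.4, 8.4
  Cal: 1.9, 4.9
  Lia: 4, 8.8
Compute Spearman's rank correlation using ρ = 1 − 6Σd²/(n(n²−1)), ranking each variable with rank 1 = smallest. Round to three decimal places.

0.029

Ranks of variable 1: 2, 6, 4, 3, 1, 5
Ranks of variable 2: 2, 1, 4, 5, 3, 6
d = r₁ − r₂: 0, 5, 0, -2, -2, -1
d²: 0, 25, 0, 4, 4, 1; Σd² = 34
ρ = 1 − 6·34/(6·35) = 1 − 204/210 = 0.029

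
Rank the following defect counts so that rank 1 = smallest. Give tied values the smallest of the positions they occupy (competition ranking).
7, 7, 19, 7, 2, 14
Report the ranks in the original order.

Sorted (ascending): 2, 7, 7, 7, 14, 19
The 3 values of 7 occupy positions 2–4 → each gets rank 2.

2, 2, 6, 2, 1, 5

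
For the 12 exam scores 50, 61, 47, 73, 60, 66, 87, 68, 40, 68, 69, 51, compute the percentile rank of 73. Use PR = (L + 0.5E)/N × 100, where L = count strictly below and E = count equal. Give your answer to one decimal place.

N = 12.
Strictly below 73: 10. Equal to 73: 1.
PR = (10 + 0.5·1)/12 × 100 = 87.5

87.5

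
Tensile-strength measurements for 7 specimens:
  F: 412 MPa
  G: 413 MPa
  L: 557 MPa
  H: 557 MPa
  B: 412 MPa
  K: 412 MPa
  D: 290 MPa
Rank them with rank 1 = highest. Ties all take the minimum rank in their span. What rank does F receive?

4

Sorted (descending): 557, 557, 413, 412, 412, 412, 290
The 2 values of 557 occupy positions 1–2 → each gets rank 1.
The 3 values of 412 occupy positions 4–6 → each gets rank 4.
F has value 412 MPa → rank 4.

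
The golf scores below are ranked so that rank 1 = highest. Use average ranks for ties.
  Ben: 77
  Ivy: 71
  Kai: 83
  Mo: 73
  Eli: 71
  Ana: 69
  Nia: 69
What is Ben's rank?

2

Sorted (descending): 83, 77, 73, 71, 71, 69, 69
The 2 values of 71 occupy positions 4–5 → average rank (4+5)/2 = 4.5.
The 2 values of 69 occupy positions 6–7 → average rank (6+7)/2 = 6.5.
Ben has value 77 → rank 2.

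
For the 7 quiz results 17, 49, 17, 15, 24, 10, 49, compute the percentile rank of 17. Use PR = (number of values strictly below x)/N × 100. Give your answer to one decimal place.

28.6

N = 7.
Strictly below 17: 2. Equal to 17: 2.
PR = 2/7 × 100 = 28.6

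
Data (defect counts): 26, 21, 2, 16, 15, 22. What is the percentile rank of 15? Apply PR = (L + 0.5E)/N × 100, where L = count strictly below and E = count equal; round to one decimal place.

N = 6.
Strictly below 15: 1. Equal to 15: 1.
PR = (1 + 0.5·1)/6 × 100 = 25.0

25.0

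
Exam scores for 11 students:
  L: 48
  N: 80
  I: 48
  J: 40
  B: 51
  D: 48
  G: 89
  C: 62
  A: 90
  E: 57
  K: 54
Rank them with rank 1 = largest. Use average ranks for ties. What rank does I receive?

Sorted (descending): 90, 89, 80, 62, 57, 54, 51, 48, 48, 48, 40
The 3 values of 48 occupy positions 8–10 → average rank 9.
I has value 48 → rank 9.

9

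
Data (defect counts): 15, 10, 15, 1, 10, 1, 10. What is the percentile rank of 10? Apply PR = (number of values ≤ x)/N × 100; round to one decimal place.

N = 7.
Strictly below 10: 2. Equal to 10: 3.
PR = 5/7 × 100 = 71.4

71.4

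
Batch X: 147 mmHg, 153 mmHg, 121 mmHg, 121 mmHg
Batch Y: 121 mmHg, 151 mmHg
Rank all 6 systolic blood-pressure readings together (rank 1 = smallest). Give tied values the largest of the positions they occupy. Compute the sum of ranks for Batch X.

Sorted (ascending): 121, 121, 121, 147, 151, 153
The 3 values of 121 occupy positions 1–3 → each gets rank 3.
Batch X values → pooled ranks: 147→4, 153→6, 121→3, 121→3
Rank sum = 4 + 6 + 3 + 3 = 16

16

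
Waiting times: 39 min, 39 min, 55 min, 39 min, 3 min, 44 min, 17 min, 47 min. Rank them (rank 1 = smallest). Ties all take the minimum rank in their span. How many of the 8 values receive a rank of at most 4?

Sorted (ascending): 3, 17, 39, 39, 39, 44, 47, 55
The 3 values of 39 occupy positions 3–5 → each gets rank 3.
Ranks ≤ 4: {1, 2, 3, 3, 3} → 5 values.

5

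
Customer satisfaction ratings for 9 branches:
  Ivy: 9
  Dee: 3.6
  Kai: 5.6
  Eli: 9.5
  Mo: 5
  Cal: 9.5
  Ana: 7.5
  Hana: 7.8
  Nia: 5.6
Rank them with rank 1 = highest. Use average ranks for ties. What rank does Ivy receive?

Sorted (descending): 9.5, 9.5, 9, 7.8, 7.5, 5.6, 5.6, 5, 3.6
The 2 values of 9.5 occupy positions 1–2 → average rank (1+2)/2 = 1.5.
The 2 values of 5.6 occupy positions 6–7 → average rank (6+7)/2 = 6.5.
Ivy has value 9 → rank 3.

3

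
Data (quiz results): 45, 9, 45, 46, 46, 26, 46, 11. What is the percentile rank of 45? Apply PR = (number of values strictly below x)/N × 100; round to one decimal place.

N = 8.
Strictly below 45: 3. Equal to 45: 2.
PR = 3/8 × 100 = 37.5

37.5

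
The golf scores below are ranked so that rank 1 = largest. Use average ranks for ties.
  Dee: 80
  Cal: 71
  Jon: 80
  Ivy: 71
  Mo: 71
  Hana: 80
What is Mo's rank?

Sorted (descending): 80, 80, 80, 71, 71, 71
The 3 values of 80 occupy positions 1–3 → average rank 2.
The 3 values of 71 occupy positions 4–6 → average rank 5.
Mo has value 71 → rank 5.

5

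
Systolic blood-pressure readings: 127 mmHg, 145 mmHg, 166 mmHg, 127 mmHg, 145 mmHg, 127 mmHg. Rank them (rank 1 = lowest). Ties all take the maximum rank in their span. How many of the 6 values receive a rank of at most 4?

Sorted (ascending): 127, 127, 127, 145, 145, 166
The 3 values of 127 occupy positions 1–3 → each gets rank 3.
The 2 values of 145 occupy positions 4–5 → each gets rank 5.
Ranks ≤ 4: {3, 3, 3} → 3 values.

3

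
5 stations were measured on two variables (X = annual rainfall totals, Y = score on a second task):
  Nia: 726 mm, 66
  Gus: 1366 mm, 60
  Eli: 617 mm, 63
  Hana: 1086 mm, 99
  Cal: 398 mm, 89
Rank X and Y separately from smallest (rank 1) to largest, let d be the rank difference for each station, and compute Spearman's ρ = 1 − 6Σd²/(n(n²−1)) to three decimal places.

-0.300

Ranks of variable 1: 3, 5, 2, 4, 1
Ranks of variable 2: 3, 1, 2, 5, 4
d = r₁ − r₂: 0, 4, 0, -1, -3
d²: 0, 16, 0, 1, 9; Σd² = 26
ρ = 1 − 6·26/(5·24) = 1 − 156/120 = -0.300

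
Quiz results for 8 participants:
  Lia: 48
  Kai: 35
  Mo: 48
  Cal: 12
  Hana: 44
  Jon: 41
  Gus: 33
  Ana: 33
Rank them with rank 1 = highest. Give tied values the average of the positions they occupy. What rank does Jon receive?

Sorted (descending): 48, 48, 44, 41, 35, 33, 33, 12
The 2 values of 48 occupy positions 1–2 → average rank (1+2)/2 = 1.5.
The 2 values of 33 occupy positions 6–7 → average rank (6+7)/2 = 6.5.
Jon has value 41 → rank 4.

4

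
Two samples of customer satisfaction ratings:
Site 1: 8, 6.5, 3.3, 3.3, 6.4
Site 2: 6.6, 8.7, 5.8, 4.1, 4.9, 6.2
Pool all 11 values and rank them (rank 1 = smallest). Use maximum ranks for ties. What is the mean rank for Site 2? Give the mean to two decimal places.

6.33

Sorted (ascending): 3.3, 3.3, 4.1, 4.9, 5.8, 6.2, 6.4, 6.5, 6.6, 8, 8.7
The 2 values of 3.3 occupy positions 1–2 → each gets rank 2.
Site 2 values → pooled ranks: 6.6→9, 8.7→11, 5.8→5, 4.1→3, 4.9→4, 6.2→6
Mean rank = (9 + 11 + 5 + 3 + 4 + 6) / 6 = 6.33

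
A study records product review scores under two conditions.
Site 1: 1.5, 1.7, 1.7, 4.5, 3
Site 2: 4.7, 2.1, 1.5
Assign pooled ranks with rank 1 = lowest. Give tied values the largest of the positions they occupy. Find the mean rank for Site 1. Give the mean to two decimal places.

4.60

Sorted (ascending): 1.5, 1.5, 1.7, 1.7, 2.1, 3, 4.5, 4.7
The 2 values of 1.5 occupy positions 1–2 → each gets rank 2.
The 2 values of 1.7 occupy positions 3–4 → each gets rank 4.
Site 1 values → pooled ranks: 1.5→2, 1.7→4, 1.7→4, 4.5→7, 3→6
Mean rank = (2 + 4 + 4 + 7 + 6) / 5 = 4.60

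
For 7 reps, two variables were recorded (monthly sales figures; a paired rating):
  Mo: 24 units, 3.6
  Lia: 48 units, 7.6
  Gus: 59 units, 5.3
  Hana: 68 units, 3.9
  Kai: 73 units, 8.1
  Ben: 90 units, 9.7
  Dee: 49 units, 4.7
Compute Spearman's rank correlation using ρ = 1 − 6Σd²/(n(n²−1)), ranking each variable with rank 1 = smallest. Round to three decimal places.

0.679

Ranks of variable 1: 1, 2, 4, 5, 6, 7, 3
Ranks of variable 2: 1, 5, 4, 2, 6, 7, 3
d = r₁ − r₂: 0, -3, 0, 3, 0, 0, 0
d²: 0, 9, 0, 9, 0, 0, 0; Σd² = 18
ρ = 1 − 6·18/(7·48) = 1 − 108/336 = 0.679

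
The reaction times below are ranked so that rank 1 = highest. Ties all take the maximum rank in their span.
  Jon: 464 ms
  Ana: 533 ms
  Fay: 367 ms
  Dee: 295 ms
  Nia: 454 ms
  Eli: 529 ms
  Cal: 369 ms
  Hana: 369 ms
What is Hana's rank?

Sorted (descending): 533, 529, 464, 454, 369, 369, 367, 295
The 2 values of 369 occupy positions 5–6 → each gets rank 6.
Hana has value 369 ms → rank 6.

6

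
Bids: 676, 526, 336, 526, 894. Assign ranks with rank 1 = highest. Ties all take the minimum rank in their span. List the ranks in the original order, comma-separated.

2, 3, 5, 3, 1

Sorted (descending): 894, 676, 526, 526, 336
The 2 values of 526 occupy positions 3–4 → each gets rank 3.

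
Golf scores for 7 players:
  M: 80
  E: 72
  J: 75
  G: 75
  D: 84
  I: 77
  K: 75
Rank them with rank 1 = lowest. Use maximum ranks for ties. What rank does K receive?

Sorted (ascending): 72, 75, 75, 75, 77, 80, 84
The 3 values of 75 occupy positions 2–4 → each gets rank 4.
K has value 75 → rank 4.

4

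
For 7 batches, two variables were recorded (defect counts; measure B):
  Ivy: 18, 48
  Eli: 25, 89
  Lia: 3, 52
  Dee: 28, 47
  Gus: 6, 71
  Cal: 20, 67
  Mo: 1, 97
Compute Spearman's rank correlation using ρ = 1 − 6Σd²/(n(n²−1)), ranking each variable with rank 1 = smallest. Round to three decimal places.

Ranks of variable 1: 4, 6, 2, 7, 3, 5, 1
Ranks of variable 2: 2, 6, 3, 1, 5, 4, 7
d = r₁ − r₂: 2, 0, -1, 6, -2, 1, -6
d²: 4, 0, 1, 36, 4, 1, 36; Σd² = 82
ρ = 1 − 6·82/(7·48) = 1 − 492/336 = -0.464

-0.464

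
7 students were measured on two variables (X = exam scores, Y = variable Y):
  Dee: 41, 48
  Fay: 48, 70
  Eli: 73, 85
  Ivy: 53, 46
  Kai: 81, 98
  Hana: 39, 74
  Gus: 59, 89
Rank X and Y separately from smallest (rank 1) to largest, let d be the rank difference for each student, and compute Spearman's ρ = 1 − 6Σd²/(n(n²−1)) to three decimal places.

0.643

Ranks of variable 1: 2, 3, 6, 4, 7, 1, 5
Ranks of variable 2: 2, 3, 5, 1, 7, 4, 6
d = r₁ − r₂: 0, 0, 1, 3, 0, -3, -1
d²: 0, 0, 1, 9, 0, 9, 1; Σd² = 20
ρ = 1 − 6·20/(7·48) = 1 − 120/336 = 0.643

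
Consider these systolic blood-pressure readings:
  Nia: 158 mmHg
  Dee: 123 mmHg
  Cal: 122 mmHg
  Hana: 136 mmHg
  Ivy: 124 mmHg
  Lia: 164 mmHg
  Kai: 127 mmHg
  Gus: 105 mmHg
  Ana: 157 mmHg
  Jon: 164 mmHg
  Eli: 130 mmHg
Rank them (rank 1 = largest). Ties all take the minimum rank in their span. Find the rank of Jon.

Sorted (descending): 164, 164, 158, 157, 136, 130, 127, 124, 123, 122, 105
The 2 values of 164 occupy positions 1–2 → each gets rank 1.
Jon has value 164 mmHg → rank 1.

1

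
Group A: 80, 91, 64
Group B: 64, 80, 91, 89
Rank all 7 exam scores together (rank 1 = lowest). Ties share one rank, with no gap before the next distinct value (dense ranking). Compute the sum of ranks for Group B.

10

Sorted (ascending): 64, 64, 80, 80, 89, 91, 91
The 2 values of 64 share dense rank 1.
The 2 values of 80 share dense rank 2.
The 2 values of 91 share dense rank 4.
Remaining distinct values take the next consecutive integers.
Group B values → pooled ranks: 64→1, 80→2, 91→4, 89→3
Rank sum = 1 + 2 + 4 + 3 = 10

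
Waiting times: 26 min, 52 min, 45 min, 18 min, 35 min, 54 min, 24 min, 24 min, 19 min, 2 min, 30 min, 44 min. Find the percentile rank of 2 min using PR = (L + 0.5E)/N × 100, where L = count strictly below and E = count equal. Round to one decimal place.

N = 12.
Strictly below 2: 0. Equal to 2: 1.
PR = (0 + 0.5·1)/12 × 100 = 4.2

4.2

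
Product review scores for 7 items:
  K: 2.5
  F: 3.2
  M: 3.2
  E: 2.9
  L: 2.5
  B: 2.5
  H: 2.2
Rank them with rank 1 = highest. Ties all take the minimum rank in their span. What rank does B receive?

4

Sorted (descending): 3.2, 3.2, 2.9, 2.5, 2.5, 2.5, 2.2
The 2 values of 3.2 occupy positions 1–2 → each gets rank 1.
The 3 values of 2.5 occupy positions 4–6 → each gets rank 4.
B has value 2.5 → rank 4.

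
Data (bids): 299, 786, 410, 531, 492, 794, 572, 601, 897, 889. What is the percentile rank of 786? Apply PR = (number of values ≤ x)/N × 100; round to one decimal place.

70.0

N = 10.
Strictly below 786: 6. Equal to 786: 1.
PR = 7/10 × 100 = 70.0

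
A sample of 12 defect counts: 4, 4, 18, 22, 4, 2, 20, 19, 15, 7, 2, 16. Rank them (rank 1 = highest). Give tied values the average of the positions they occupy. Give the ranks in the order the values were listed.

9, 9, 4, 1, 9, 11.5, 2, 3, 6, 7, 11.5, 5

Sorted (descending): 22, 20, 19, 18, 16, 15, 7, 4, 4, 4, 2, 2
The 3 values of 4 occupy positions 8–10 → average rank 9.
The 2 values of 2 occupy positions 11–12 → average rank (11+12)/2 = 11.5.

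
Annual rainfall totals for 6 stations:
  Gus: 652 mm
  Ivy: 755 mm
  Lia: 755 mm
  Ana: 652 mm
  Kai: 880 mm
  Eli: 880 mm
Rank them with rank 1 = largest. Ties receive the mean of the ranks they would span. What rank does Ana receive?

Sorted (descending): 880, 880, 755, 755, 652, 652
The 2 values of 880 occupy positions 1–2 → average rank (1+2)/2 = 1.5.
The 2 values of 755 occupy positions 3–4 → average rank (3+4)/2 = 3.5.
The 2 values of 652 occupy positions 5–6 → average rank (5+6)/2 = 5.5.
Ana has value 652 mm → rank 5.5.

5.5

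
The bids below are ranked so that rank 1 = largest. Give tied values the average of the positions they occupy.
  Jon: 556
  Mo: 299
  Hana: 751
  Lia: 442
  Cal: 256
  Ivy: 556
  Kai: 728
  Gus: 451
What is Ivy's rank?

Sorted (descending): 751, 728, 556, 556, 451, 442, 299, 256
The 2 values of 556 occupy positions 3–4 → average rank (3+4)/2 = 3.5.
Ivy has value 556 → rank 3.5.

3.5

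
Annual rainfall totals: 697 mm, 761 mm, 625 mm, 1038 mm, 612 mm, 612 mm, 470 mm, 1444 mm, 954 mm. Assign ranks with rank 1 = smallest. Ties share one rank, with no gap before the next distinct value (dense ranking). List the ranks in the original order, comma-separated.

Sorted (ascending): 470, 612, 612, 625, 697, 761, 954, 1038, 1444
The 2 values of 612 share dense rank 2.
Remaining distinct values take the next consecutive integers.

4, 5, 3, 7, 2, 2, 1, 8, 6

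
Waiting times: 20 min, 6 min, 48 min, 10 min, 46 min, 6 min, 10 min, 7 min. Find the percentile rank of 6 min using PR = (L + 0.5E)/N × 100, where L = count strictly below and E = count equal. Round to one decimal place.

12.5

N = 8.
Strictly below 6: 0. Equal to 6: 2.
PR = (0 + 0.5·2)/8 × 100 = 12.5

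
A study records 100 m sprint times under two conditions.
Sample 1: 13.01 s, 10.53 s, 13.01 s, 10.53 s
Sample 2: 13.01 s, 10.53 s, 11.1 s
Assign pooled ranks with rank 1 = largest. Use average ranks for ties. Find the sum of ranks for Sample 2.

12

Sorted (descending): 13.01, 13.01, 13.01, 11.1, 10.53, 10.53, 10.53
The 3 values of 13.01 occupy positions 1–3 → average rank 2.
The 3 values of 10.53 occupy positions 5–7 → average rank 6.
Sample 2 values → pooled ranks: 13.01→2, 10.53→6, 11.1→4
Rank sum = 2 + 6 + 4 = 12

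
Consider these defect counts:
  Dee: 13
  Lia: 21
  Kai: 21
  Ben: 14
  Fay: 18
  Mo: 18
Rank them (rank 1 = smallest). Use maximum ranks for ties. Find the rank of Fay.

Sorted (ascending): 13, 14, 18, 18, 21, 21
The 2 values of 18 occupy positions 3–4 → each gets rank 4.
The 2 values of 21 occupy positions 5–6 → each gets rank 6.
Fay has value 18 → rank 4.

4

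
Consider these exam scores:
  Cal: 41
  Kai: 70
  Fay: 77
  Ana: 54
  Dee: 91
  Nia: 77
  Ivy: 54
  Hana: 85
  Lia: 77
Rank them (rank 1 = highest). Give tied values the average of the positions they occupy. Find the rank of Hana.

Sorted (descending): 91, 85, 77, 77, 77, 70, 54, 54, 41
The 3 values of 77 occupy positions 3–5 → average rank 4.
The 2 values of 54 occupy positions 7–8 → average rank (7+8)/2 = 7.5.
Hana has value 85 → rank 2.

2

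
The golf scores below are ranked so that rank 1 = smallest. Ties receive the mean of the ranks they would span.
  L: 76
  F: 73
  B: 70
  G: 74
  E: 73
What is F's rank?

2.5

Sorted (ascending): 70, 73, 73, 74, 76
The 2 values of 73 occupy positions 2–3 → average rank (2+3)/2 = 2.5.
F has value 73 → rank 2.5.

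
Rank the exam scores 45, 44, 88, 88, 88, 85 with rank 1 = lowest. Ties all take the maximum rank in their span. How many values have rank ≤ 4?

Sorted (ascending): 44, 45, 85, 88, 88, 88
The 3 values of 88 occupy positions 4–6 → each gets rank 6.
Ranks ≤ 4: {1, 2, 3} → 3 values.

3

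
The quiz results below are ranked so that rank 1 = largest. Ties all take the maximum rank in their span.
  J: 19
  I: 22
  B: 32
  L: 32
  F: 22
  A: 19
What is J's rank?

Sorted (descending): 32, 32, 22, 22, 19, 19
The 2 values of 32 occupy positions 1–2 → each gets rank 2.
The 2 values of 22 occupy positions 3–4 → each gets rank 4.
The 2 values of 19 occupy positions 5–6 → each gets rank 6.
J has value 19 → rank 6.

6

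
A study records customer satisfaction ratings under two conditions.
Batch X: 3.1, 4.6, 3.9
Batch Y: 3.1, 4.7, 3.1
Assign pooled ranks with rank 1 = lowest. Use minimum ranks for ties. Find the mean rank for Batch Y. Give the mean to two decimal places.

Sorted (ascending): 3.1, 3.1, 3.1, 3.9, 4.6, 4.7
The 3 values of 3.1 occupy positions 1–3 → each gets rank 1.
Batch Y values → pooled ranks: 3.1→1, 4.7→6, 3.1→1
Mean rank = (1 + 6 + 1) / 3 = 2.67

2.67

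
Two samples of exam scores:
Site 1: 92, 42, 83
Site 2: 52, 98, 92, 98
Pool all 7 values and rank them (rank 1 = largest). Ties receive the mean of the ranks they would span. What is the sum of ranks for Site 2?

12.5

Sorted (descending): 98, 98, 92, 92, 83, 52, 42
The 2 values of 98 occupy positions 1–2 → average rank (1+2)/2 = 1.5.
The 2 values of 92 occupy positions 3–4 → average rank (3+4)/2 = 3.5.
Site 2 values → pooled ranks: 52→6, 98→1.5, 92→3.5, 98→1.5
Rank sum = 6 + 1.5 + 3.5 + 1.5 = 12.5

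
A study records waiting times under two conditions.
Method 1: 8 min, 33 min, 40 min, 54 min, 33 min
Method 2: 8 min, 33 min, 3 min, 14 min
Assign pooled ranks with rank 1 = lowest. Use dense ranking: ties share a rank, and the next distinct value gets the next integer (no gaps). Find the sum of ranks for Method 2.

Sorted (ascending): 3, 8, 8, 14, 33, 33, 33, 40, 54
The 2 values of 8 share dense rank 2.
The 3 values of 33 share dense rank 4.
Remaining distinct values take the next consecutive integers.
Method 2 values → pooled ranks: 8→2, 33→4, 3→1, 14→3
Rank sum = 2 + 4 + 1 + 3 = 10

10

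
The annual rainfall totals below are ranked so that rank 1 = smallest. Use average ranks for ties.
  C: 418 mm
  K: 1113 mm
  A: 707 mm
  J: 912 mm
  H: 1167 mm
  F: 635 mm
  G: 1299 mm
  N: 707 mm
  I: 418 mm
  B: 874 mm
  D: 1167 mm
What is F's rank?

Sorted (ascending): 418, 418, 635, 707, 707, 874, 912, 1113, 1167, 1167, 1299
The 2 values of 418 occupy positions 1–2 → average rank (1+2)/2 = 1.5.
The 2 values of 707 occupy positions 4–5 → average rank (4+5)/2 = 4.5.
The 2 values of 1167 occupy positions 9–10 → average rank (9+10)/2 = 9.5.
F has value 635 mm → rank 3.

3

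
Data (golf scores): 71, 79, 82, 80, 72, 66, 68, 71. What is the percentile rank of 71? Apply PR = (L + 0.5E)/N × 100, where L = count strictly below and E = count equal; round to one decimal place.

37.5

N = 8.
Strictly below 71: 2. Equal to 71: 2.
PR = (2 + 0.5·2)/8 × 100 = 37.5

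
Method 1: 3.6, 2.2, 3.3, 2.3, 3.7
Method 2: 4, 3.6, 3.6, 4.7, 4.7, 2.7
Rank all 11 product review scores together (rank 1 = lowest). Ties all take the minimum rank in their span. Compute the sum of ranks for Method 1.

Sorted (ascending): 2.2, 2.3, 2.7, 3.3, 3.6, 3.6, 3.6, 3.7, 4, 4.7, 4.7
The 3 values of 3.6 occupy positions 5–7 → each gets rank 5.
The 2 values of 4.7 occupy positions 10–11 → each gets rank 10.
Method 1 values → pooled ranks: 3.6→5, 2.2→1, 3.3→4, 2.3→2, 3.7→8
Rank sum = 5 + 1 + 4 + 2 + 8 = 20

20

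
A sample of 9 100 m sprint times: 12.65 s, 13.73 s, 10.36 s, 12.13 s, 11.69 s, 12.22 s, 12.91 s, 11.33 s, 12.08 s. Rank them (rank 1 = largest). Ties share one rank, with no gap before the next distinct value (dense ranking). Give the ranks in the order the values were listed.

3, 1, 9, 5, 7, 4, 2, 8, 6

Sorted (descending): 13.73, 12.91, 12.65, 12.22, 12.13, 12.08, 11.69, 11.33, 10.36
No ties — each value takes its position as its rank.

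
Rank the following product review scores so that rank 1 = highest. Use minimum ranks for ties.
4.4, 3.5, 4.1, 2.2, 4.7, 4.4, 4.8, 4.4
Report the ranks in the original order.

3, 7, 6, 8, 2, 3, 1, 3

Sorted (descending): 4.8, 4.7, 4.4, 4.4, 4.4, 4.1, 3.5, 2.2
The 3 values of 4.4 occupy positions 3–5 → each gets rank 3.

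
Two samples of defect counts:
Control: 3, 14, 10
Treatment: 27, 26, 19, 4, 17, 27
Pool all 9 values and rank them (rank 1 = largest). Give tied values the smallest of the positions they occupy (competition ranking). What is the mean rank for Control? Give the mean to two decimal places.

Sorted (descending): 27, 27, 26, 19, 17, 14, 10, 4, 3
The 2 values of 27 occupy positions 1–2 → each gets rank 1.
Control values → pooled ranks: 3→9, 14→6, 10→7
Mean rank = (9 + 6 + 7) / 3 = 7.33

7.33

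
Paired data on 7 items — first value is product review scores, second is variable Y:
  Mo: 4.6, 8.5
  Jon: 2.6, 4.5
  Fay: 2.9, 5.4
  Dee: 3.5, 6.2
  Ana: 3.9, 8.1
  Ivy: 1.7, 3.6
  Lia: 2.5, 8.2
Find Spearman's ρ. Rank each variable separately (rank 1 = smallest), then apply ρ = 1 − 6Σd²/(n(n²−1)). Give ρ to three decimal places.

0.643

Ranks of variable 1: 7, 3, 4, 5, 6, 1, 2
Ranks of variable 2: 7, 2, 3, 4, 5, 1, 6
d = r₁ − r₂: 0, 1, 1, 1, 1, 0, -4
d²: 0, 1, 1, 1, 1, 0, 16; Σd² = 20
ρ = 1 − 6·20/(7·48) = 1 − 120/336 = 0.643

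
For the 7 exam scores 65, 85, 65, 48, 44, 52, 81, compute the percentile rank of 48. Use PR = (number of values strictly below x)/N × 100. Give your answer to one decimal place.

14.3

N = 7.
Strictly below 48: 1. Equal to 48: 1.
PR = 1/7 × 100 = 14.3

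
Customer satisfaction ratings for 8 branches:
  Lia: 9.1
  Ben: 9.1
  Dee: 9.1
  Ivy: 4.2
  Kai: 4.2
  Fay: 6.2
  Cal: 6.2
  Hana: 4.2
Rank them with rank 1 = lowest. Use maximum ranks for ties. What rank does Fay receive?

5

Sorted (ascending): 4.2, 4.2, 4.2, 6.2, 6.2, 9.1, 9.1, 9.1
The 3 values of 4.2 occupy positions 1–3 → each gets rank 3.
The 2 values of 6.2 occupy positions 4–5 → each gets rank 5.
The 3 values of 9.1 occupy positions 6–8 → each gets rank 8.
Fay has value 6.2 → rank 5.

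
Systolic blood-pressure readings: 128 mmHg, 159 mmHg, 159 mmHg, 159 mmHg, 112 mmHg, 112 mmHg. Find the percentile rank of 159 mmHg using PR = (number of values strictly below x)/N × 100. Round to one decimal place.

N = 6.
Strictly below 159: 3. Equal to 159: 3.
PR = 3/6 × 100 = 50.0

50.0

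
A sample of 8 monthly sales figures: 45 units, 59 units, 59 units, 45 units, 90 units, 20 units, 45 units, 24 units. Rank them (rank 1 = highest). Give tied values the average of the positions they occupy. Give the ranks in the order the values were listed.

5, 2.5, 2.5, 5, 1, 8, 5, 7

Sorted (descending): 90, 59, 59, 45, 45, 45, 24, 20
The 2 values of 59 occupy positions 2–3 → average rank (2+3)/2 = 2.5.
The 3 values of 45 occupy positions 4–6 → average rank 5.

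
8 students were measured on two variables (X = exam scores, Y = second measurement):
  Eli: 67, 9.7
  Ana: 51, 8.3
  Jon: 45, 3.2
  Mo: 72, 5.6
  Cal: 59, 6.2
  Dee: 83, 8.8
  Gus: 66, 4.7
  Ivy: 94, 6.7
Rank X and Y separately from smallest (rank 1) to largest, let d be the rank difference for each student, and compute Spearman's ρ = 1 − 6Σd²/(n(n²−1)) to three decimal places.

Ranks of variable 1: 5, 2, 1, 6, 3, 7, 4, 8
Ranks of variable 2: 8, 6, 1, 3, 4, 7, 2, 5
d = r₁ − r₂: -3, -4, 0, 3, -1, 0, 2, 3
d²: 9, 16, 0, 9, 1, 0, 4, 9; Σd² = 48
ρ = 1 − 6·48/(8·63) = 1 − 288/504 = 0.429

0.429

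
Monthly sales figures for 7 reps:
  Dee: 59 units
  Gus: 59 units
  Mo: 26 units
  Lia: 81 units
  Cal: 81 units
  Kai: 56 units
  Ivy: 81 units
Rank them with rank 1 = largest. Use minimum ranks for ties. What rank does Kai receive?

Sorted (descending): 81, 81, 81, 59, 59, 56, 26
The 3 values of 81 occupy positions 1–3 → each gets rank 1.
The 2 values of 59 occupy positions 4–5 → each gets rank 4.
Kai has value 56 units → rank 6.

6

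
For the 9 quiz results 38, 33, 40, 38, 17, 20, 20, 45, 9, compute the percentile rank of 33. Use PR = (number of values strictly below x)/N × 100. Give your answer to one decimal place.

N = 9.
Strictly below 33: 4. Equal to 33: 1.
PR = 4/9 × 100 = 44.4

44.4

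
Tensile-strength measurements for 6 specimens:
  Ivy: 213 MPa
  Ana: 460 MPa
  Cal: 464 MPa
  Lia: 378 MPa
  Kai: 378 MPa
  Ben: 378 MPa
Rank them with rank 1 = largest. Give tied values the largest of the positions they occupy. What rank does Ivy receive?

6

Sorted (descending): 464, 460, 378, 378, 378, 213
The 3 values of 378 occupy positions 3–5 → each gets rank 5.
Ivy has value 213 MPa → rank 6.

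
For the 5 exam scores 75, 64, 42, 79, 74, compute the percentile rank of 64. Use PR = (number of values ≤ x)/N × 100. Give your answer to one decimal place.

40.0

N = 5.
Strictly below 64: 1. Equal to 64: 1.
PR = 2/5 × 100 = 40.0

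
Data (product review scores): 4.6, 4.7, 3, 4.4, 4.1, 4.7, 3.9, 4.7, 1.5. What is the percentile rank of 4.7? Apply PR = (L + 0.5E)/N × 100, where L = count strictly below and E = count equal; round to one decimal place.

N = 9.
Strictly below 4.7: 6. Equal to 4.7: 3.
PR = (6 + 0.5·3)/9 × 100 = 83.3

83.3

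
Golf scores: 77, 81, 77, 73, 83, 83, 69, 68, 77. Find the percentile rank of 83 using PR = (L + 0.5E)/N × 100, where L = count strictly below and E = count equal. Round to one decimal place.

88.9

N = 9.
Strictly below 83: 7. Equal to 83: 2.
PR = (7 + 0.5·2)/9 × 100 = 88.9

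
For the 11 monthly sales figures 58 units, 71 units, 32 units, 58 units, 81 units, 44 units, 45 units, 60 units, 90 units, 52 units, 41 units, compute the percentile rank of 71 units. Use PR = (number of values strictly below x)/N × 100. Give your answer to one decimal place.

N = 11.
Strictly below 71: 8. Equal to 71: 1.
PR = 8/11 × 100 = 72.7

72.7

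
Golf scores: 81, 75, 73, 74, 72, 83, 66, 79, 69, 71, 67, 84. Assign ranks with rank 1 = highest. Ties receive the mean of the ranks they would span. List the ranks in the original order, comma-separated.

Sorted (descending): 84, 83, 81, 79, 75, 74, 73, 72, 71, 69, 67, 66
No ties — each value takes its position as its rank.

3, 5, 7, 6, 8, 2, 12, 4, 10, 9, 11, 1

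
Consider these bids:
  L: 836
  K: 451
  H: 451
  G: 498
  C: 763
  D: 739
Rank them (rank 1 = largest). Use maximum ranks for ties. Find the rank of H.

Sorted (descending): 836, 763, 739, 498, 451, 451
The 2 values of 451 occupy positions 5–6 → each gets rank 6.
H has value 451 → rank 6.

6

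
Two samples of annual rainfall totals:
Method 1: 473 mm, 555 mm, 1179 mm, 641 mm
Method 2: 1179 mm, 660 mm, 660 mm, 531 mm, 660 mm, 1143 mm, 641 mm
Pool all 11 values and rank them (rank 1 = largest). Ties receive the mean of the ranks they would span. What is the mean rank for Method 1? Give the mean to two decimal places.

Sorted (descending): 1179, 1179, 1143, 660, 660, 660, 641, 641, 555, 531, 473
The 2 values of 1179 occupy positions 1–2 → average rank (1+2)/2 = 1.5.
The 3 values of 660 occupy positions 4–6 → average rank 5.
The 2 values of 641 occupy positions 7–8 → average rank (7+8)/2 = 7.5.
Method 1 values → pooled ranks: 473→11, 555→9, 1179→1.5, 641→7.5
Mean rank = (11 + 9 + 1.5 + 7.5) / 4 = 7.25

7.25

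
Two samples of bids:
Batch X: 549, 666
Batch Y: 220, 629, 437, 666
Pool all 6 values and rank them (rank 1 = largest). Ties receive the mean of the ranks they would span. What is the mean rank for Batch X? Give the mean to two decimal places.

2.75

Sorted (descending): 666, 666, 629, 549, 437, 220
The 2 values of 666 occupy positions 1–2 → average rank (1+2)/2 = 1.5.
Batch X values → pooled ranks: 549→4, 666→1.5
Mean rank = (4 + 1.5) / 2 = 2.75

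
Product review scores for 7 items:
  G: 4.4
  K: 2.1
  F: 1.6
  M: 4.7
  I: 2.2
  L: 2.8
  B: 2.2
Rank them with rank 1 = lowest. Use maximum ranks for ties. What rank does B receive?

4

Sorted (ascending): 1.6, 2.1, 2.2, 2.2, 2.8, 4.4, 4.7
The 2 values of 2.2 occupy positions 3–4 → each gets rank 4.
B has value 2.2 → rank 4.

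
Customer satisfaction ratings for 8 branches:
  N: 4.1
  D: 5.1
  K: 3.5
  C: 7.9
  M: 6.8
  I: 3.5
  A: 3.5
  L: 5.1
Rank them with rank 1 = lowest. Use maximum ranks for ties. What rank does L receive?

Sorted (ascending): 3.5, 3.5, 3.5, 4.1, 5.1, 5.1, 6.8, 7.9
The 3 values of 3.5 occupy positions 1–3 → each gets rank 3.
The 2 values of 5.1 occupy positions 5–6 → each gets rank 6.
L has value 5.1 → rank 6.

6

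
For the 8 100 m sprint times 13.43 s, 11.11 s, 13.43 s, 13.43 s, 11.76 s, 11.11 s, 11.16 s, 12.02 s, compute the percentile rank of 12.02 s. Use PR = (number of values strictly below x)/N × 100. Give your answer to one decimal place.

N = 8.
Strictly below 12.02: 4. Equal to 12.02: 1.
PR = 4/8 × 100 = 50.0

50.0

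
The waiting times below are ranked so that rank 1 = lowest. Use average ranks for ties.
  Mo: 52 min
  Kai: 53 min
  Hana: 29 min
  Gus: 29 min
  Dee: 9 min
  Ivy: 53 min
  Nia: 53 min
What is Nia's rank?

6

Sorted (ascending): 9, 29, 29, 52, 53, 53, 53
The 2 values of 29 occupy positions 2–3 → average rank (2+3)/2 = 2.5.
The 3 values of 53 occupy positions 5–7 → average rank 6.
Nia has value 53 min → rank 6.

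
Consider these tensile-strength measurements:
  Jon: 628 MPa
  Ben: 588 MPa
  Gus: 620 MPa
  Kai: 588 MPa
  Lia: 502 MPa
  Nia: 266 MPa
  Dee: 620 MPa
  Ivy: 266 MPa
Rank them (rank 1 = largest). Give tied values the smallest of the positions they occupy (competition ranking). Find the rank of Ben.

Sorted (descending): 628, 620, 620, 588, 588, 502, 266, 266
The 2 values of 620 occupy positions 2–3 → each gets rank 2.
The 2 values of 588 occupy positions 4–5 → each gets rank 4.
The 2 values of 266 occupy positions 7–8 → each gets rank 7.
Ben has value 588 MPa → rank 4.

4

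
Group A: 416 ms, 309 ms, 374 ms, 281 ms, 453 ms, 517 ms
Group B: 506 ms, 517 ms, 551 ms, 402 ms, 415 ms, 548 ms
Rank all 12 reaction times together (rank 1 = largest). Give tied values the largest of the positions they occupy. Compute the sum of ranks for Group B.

Sorted (descending): 551, 548, 517, 517, 506, 453, 416, 415, 402, 374, 309, 281
The 2 values of 517 occupy positions 3–4 → each gets rank 4.
Group B values → pooled ranks: 506→5, 517→4, 551→1, 402→9, 415→8, 548→2
Rank sum = 5 + 4 + 1 + 9 + 8 + 2 = 29

29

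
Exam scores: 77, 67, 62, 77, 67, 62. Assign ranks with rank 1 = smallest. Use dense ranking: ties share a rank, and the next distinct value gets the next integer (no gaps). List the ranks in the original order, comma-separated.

3, 2, 1, 3, 2, 1

Sorted (ascending): 62, 62, 67, 67, 77, 77
The 2 values of 62 share dense rank 1.
The 2 values of 67 share dense rank 2.
The 2 values of 77 share dense rank 3.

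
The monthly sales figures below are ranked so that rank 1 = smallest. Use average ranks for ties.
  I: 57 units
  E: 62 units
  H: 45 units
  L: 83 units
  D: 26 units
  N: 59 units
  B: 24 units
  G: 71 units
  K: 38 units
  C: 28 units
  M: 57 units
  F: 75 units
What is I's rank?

Sorted (ascending): 24, 26, 28, 38, 45, 57, 57, 59, 62, 71, 75, 83
The 2 values of 57 occupy positions 6–7 → average rank (6+7)/2 = 6.5.
I has value 57 units → rank 6.5.

6.5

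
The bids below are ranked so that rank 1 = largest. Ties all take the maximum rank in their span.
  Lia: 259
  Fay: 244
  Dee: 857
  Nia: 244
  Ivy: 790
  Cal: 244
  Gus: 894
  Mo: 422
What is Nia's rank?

Sorted (descending): 894, 857, 790, 422, 259, 244, 244, 244
The 3 values of 244 occupy positions 6–8 → each gets rank 8.
Nia has value 244 → rank 8.

8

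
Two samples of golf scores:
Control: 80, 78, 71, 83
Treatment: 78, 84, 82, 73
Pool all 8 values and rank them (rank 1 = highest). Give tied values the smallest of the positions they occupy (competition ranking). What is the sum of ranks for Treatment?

16

Sorted (descending): 84, 83, 82, 80, 78, 78, 73, 71
The 2 values of 78 occupy positions 5–6 → each gets rank 5.
Treatment values → pooled ranks: 78→5, 84→1, 82→3, 73→7
Rank sum = 5 + 1 + 3 + 7 = 16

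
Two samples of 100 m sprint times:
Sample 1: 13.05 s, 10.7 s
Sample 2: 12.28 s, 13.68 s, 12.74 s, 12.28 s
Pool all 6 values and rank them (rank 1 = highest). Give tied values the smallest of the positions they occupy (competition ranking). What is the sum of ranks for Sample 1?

8

Sorted (descending): 13.68, 13.05, 12.74, 12.28, 12.28, 10.7
The 2 values of 12.28 occupy positions 4–5 → each gets rank 4.
Sample 1 values → pooled ranks: 13.05→2, 10.7→6
Rank sum = 2 + 6 = 8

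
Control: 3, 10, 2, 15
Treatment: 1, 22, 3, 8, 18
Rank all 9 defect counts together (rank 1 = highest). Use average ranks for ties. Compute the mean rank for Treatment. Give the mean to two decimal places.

4.70

Sorted (descending): 22, 18, 15, 10, 8, 3, 3, 2, 1
The 2 values of 3 occupy positions 6–7 → average rank (6+7)/2 = 6.5.
Treatment values → pooled ranks: 1→9, 22→1, 3→6.5, 8→5, 18→2
Mean rank = (9 + 1 + 6.5 + 5 + 2) / 5 = 4.70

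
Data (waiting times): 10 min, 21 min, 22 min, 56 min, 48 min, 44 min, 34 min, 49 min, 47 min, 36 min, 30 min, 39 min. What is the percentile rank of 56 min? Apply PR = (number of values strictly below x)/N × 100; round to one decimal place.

N = 12.
Strictly below 56: 11. Equal to 56: 1.
PR = 11/12 × 100 = 91.7

91.7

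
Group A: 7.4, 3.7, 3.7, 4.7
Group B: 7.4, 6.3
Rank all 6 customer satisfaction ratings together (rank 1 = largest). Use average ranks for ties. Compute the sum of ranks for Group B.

4.5

Sorted (descending): 7.4, 7.4, 6.3, 4.7, 3.7, 3.7
The 2 values of 7.4 occupy positions 1–2 → average rank (1+2)/2 = 1.5.
The 2 values of 3.7 occupy positions 5–6 → average rank (5+6)/2 = 5.5.
Group B values → pooled ranks: 7.4→1.5, 6.3→3
Rank sum = 1.5 + 3 = 4.5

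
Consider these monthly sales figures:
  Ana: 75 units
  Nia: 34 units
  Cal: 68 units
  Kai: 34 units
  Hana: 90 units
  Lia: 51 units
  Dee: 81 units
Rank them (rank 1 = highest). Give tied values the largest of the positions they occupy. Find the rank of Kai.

Sorted (descending): 90, 81, 75, 68, 51, 34, 34
The 2 values of 34 occupy positions 6–7 → each gets rank 7.
Kai has value 34 units → rank 7.

7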